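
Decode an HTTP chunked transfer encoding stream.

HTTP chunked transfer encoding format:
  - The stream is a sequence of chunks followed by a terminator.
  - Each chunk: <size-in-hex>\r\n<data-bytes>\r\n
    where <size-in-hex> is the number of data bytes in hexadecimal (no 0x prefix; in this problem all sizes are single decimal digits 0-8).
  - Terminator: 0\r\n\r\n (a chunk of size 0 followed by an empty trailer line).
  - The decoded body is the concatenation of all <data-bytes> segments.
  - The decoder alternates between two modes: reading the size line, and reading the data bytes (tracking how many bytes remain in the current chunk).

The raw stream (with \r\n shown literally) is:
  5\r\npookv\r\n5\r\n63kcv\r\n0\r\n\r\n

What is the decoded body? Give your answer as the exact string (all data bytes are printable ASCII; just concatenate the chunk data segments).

Chunk 1: stream[0..1]='5' size=0x5=5, data at stream[3..8]='pookv' -> body[0..5], body so far='pookv'
Chunk 2: stream[10..11]='5' size=0x5=5, data at stream[13..18]='63kcv' -> body[5..10], body so far='pookv63kcv'
Chunk 3: stream[20..21]='0' size=0 (terminator). Final body='pookv63kcv' (10 bytes)

Answer: pookv63kcv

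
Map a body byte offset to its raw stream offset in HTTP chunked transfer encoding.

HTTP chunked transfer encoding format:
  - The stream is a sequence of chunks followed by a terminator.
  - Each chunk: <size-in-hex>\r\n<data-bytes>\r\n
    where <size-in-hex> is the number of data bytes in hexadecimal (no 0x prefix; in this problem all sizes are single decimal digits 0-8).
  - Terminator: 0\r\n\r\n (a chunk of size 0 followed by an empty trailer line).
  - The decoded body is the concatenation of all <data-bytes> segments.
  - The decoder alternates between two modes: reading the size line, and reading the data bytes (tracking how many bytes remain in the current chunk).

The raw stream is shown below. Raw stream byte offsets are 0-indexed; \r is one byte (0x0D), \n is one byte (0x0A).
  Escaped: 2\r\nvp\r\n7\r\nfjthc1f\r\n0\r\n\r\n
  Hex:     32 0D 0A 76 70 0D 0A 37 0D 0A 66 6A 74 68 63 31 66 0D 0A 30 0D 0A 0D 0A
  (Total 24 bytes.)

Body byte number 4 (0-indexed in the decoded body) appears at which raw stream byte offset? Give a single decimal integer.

Chunk 1: stream[0..1]='2' size=0x2=2, data at stream[3..5]='vp' -> body[0..2], body so far='vp'
Chunk 2: stream[7..8]='7' size=0x7=7, data at stream[10..17]='fjthc1f' -> body[2..9], body so far='vpfjthc1f'
Chunk 3: stream[19..20]='0' size=0 (terminator). Final body='vpfjthc1f' (9 bytes)
Body byte 4 at stream offset 12

Answer: 12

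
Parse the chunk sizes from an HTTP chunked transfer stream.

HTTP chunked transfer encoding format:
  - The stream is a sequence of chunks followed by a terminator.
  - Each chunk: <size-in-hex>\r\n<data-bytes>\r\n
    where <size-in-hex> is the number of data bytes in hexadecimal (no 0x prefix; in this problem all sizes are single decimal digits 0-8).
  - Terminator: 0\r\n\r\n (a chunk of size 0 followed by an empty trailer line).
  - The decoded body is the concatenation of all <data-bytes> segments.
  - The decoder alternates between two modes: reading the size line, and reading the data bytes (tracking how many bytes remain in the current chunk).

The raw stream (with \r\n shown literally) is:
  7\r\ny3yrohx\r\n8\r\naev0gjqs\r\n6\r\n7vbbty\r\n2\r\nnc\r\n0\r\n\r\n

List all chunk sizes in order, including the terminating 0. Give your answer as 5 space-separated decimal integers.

Chunk 1: stream[0..1]='7' size=0x7=7, data at stream[3..10]='y3yrohx' -> body[0..7], body so far='y3yrohx'
Chunk 2: stream[12..13]='8' size=0x8=8, data at stream[15..23]='aev0gjqs' -> body[7..15], body so far='y3yrohxaev0gjqs'
Chunk 3: stream[25..26]='6' size=0x6=6, data at stream[28..34]='7vbbty' -> body[15..21], body so far='y3yrohxaev0gjqs7vbbty'
Chunk 4: stream[36..37]='2' size=0x2=2, data at stream[39..41]='nc' -> body[21..23], body so far='y3yrohxaev0gjqs7vbbtync'
Chunk 5: stream[43..44]='0' size=0 (terminator). Final body='y3yrohxaev0gjqs7vbbtync' (23 bytes)

Answer: 7 8 6 2 0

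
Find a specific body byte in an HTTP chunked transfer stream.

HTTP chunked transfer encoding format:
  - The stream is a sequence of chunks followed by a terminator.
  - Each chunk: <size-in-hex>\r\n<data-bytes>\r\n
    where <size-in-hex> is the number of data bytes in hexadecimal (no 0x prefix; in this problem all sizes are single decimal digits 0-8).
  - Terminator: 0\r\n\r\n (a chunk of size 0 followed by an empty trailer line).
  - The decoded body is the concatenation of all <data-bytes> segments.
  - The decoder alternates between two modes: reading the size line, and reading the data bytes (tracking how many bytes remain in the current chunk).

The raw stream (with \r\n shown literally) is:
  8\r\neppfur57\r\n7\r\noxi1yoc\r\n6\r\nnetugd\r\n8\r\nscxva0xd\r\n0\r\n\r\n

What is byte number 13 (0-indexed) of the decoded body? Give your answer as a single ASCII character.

Chunk 1: stream[0..1]='8' size=0x8=8, data at stream[3..11]='eppfur57' -> body[0..8], body so far='eppfur57'
Chunk 2: stream[13..14]='7' size=0x7=7, data at stream[16..23]='oxi1yoc' -> body[8..15], body so far='eppfur57oxi1yoc'
Chunk 3: stream[25..26]='6' size=0x6=6, data at stream[28..34]='netugd' -> body[15..21], body so far='eppfur57oxi1yocnetugd'
Chunk 4: stream[36..37]='8' size=0x8=8, data at stream[39..47]='scxva0xd' -> body[21..29], body so far='eppfur57oxi1yocnetugdscxva0xd'
Chunk 5: stream[49..50]='0' size=0 (terminator). Final body='eppfur57oxi1yocnetugdscxva0xd' (29 bytes)
Body byte 13 = 'o'

Answer: o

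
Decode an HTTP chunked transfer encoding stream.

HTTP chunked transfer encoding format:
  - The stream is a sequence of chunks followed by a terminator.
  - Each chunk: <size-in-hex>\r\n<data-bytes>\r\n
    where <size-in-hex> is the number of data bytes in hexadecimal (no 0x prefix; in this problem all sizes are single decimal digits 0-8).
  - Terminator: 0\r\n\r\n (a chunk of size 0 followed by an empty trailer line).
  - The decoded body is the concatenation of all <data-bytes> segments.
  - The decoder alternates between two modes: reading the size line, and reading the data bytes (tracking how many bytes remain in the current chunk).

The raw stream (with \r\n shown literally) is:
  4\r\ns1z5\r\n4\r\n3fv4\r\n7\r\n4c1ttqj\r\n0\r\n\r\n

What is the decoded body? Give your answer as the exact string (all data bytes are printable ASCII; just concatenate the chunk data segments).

Chunk 1: stream[0..1]='4' size=0x4=4, data at stream[3..7]='s1z5' -> body[0..4], body so far='s1z5'
Chunk 2: stream[9..10]='4' size=0x4=4, data at stream[12..16]='3fv4' -> body[4..8], body so far='s1z53fv4'
Chunk 3: stream[18..19]='7' size=0x7=7, data at stream[21..28]='4c1ttqj' -> body[8..15], body so far='s1z53fv44c1ttqj'
Chunk 4: stream[30..31]='0' size=0 (terminator). Final body='s1z53fv44c1ttqj' (15 bytes)

Answer: s1z53fv44c1ttqj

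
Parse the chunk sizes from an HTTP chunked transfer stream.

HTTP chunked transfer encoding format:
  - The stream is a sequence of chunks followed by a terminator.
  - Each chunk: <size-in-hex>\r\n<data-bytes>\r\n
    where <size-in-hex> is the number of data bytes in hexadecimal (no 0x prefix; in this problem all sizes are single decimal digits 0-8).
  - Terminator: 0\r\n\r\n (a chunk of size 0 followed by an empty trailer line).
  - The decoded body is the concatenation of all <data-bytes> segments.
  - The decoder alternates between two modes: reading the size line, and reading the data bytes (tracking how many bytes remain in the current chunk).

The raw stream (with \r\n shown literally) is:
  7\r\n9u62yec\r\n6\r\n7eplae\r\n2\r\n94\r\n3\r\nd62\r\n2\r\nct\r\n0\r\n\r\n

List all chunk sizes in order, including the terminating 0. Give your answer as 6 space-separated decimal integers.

Answer: 7 6 2 3 2 0

Derivation:
Chunk 1: stream[0..1]='7' size=0x7=7, data at stream[3..10]='9u62yec' -> body[0..7], body so far='9u62yec'
Chunk 2: stream[12..13]='6' size=0x6=6, data at stream[15..21]='7eplae' -> body[7..13], body so far='9u62yec7eplae'
Chunk 3: stream[23..24]='2' size=0x2=2, data at stream[26..28]='94' -> body[13..15], body so far='9u62yec7eplae94'
Chunk 4: stream[30..31]='3' size=0x3=3, data at stream[33..36]='d62' -> body[15..18], body so far='9u62yec7eplae94d62'
Chunk 5: stream[38..39]='2' size=0x2=2, data at stream[41..43]='ct' -> body[18..20], body so far='9u62yec7eplae94d62ct'
Chunk 6: stream[45..46]='0' size=0 (terminator). Final body='9u62yec7eplae94d62ct' (20 bytes)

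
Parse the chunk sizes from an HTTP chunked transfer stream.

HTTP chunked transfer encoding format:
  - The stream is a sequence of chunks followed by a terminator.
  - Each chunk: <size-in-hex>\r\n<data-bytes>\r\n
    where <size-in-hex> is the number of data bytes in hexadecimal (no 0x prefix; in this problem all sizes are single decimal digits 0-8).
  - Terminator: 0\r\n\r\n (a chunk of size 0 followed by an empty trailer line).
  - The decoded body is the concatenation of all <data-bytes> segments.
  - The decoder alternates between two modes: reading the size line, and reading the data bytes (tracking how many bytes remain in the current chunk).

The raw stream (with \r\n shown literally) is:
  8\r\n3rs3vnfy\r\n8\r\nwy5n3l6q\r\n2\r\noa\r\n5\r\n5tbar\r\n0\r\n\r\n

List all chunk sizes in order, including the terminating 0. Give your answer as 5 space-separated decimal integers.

Answer: 8 8 2 5 0

Derivation:
Chunk 1: stream[0..1]='8' size=0x8=8, data at stream[3..11]='3rs3vnfy' -> body[0..8], body so far='3rs3vnfy'
Chunk 2: stream[13..14]='8' size=0x8=8, data at stream[16..24]='wy5n3l6q' -> body[8..16], body so far='3rs3vnfywy5n3l6q'
Chunk 3: stream[26..27]='2' size=0x2=2, data at stream[29..31]='oa' -> body[16..18], body so far='3rs3vnfywy5n3l6qoa'
Chunk 4: stream[33..34]='5' size=0x5=5, data at stream[36..41]='5tbar' -> body[18..23], body so far='3rs3vnfywy5n3l6qoa5tbar'
Chunk 5: stream[43..44]='0' size=0 (terminator). Final body='3rs3vnfywy5n3l6qoa5tbar' (23 bytes)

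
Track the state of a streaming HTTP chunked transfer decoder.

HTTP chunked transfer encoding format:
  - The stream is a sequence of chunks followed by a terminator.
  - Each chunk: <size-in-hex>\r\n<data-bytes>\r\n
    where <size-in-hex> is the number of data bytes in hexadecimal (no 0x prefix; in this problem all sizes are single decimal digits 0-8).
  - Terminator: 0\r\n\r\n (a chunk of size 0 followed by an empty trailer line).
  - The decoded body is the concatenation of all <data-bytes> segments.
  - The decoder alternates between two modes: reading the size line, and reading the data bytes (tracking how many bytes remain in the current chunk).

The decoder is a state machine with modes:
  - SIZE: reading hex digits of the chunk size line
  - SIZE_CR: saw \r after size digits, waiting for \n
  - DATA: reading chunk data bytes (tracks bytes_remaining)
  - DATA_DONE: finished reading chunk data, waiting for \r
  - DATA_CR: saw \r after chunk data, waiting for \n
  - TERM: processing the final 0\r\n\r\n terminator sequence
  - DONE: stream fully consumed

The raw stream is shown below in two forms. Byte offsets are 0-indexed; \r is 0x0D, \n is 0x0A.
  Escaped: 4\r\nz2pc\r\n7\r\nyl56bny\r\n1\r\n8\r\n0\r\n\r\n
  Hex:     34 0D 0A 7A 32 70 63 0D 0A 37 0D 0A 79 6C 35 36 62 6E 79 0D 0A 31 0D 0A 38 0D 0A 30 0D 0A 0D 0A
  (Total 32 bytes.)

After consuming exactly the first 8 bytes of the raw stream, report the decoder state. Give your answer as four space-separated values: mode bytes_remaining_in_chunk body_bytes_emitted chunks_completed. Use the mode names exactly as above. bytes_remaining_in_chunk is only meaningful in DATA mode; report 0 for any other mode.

Answer: DATA_CR 0 4 0

Derivation:
Byte 0 = '4': mode=SIZE remaining=0 emitted=0 chunks_done=0
Byte 1 = 0x0D: mode=SIZE_CR remaining=0 emitted=0 chunks_done=0
Byte 2 = 0x0A: mode=DATA remaining=4 emitted=0 chunks_done=0
Byte 3 = 'z': mode=DATA remaining=3 emitted=1 chunks_done=0
Byte 4 = '2': mode=DATA remaining=2 emitted=2 chunks_done=0
Byte 5 = 'p': mode=DATA remaining=1 emitted=3 chunks_done=0
Byte 6 = 'c': mode=DATA_DONE remaining=0 emitted=4 chunks_done=0
Byte 7 = 0x0D: mode=DATA_CR remaining=0 emitted=4 chunks_done=0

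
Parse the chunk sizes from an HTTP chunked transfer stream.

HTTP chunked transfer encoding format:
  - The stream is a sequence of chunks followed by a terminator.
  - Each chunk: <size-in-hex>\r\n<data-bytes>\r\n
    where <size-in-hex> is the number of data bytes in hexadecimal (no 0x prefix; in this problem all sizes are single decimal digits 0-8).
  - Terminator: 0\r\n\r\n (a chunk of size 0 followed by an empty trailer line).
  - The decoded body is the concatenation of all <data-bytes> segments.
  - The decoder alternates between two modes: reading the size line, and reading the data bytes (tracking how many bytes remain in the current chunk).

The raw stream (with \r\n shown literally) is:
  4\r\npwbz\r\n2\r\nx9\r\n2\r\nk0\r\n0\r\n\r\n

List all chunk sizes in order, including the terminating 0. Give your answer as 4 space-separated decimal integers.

Answer: 4 2 2 0

Derivation:
Chunk 1: stream[0..1]='4' size=0x4=4, data at stream[3..7]='pwbz' -> body[0..4], body so far='pwbz'
Chunk 2: stream[9..10]='2' size=0x2=2, data at stream[12..14]='x9' -> body[4..6], body so far='pwbzx9'
Chunk 3: stream[16..17]='2' size=0x2=2, data at stream[19..21]='k0' -> body[6..8], body so far='pwbzx9k0'
Chunk 4: stream[23..24]='0' size=0 (terminator). Final body='pwbzx9k0' (8 bytes)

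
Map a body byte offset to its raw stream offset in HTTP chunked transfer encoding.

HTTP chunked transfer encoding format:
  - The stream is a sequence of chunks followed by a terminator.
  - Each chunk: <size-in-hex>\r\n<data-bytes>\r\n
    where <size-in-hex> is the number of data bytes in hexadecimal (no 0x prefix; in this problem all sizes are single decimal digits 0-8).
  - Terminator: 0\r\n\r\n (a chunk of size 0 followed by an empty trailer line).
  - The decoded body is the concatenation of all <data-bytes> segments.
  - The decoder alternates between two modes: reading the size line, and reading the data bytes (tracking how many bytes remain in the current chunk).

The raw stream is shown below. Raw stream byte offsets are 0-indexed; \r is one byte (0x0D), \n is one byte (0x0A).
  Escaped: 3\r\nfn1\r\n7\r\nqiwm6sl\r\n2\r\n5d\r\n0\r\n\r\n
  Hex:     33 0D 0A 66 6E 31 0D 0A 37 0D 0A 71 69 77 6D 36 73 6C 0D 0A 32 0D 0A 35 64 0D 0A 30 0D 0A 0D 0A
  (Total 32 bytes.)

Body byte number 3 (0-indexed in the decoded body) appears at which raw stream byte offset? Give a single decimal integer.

Chunk 1: stream[0..1]='3' size=0x3=3, data at stream[3..6]='fn1' -> body[0..3], body so far='fn1'
Chunk 2: stream[8..9]='7' size=0x7=7, data at stream[11..18]='qiwm6sl' -> body[3..10], body so far='fn1qiwm6sl'
Chunk 3: stream[20..21]='2' size=0x2=2, data at stream[23..25]='5d' -> body[10..12], body so far='fn1qiwm6sl5d'
Chunk 4: stream[27..28]='0' size=0 (terminator). Final body='fn1qiwm6sl5d' (12 bytes)
Body byte 3 at stream offset 11

Answer: 11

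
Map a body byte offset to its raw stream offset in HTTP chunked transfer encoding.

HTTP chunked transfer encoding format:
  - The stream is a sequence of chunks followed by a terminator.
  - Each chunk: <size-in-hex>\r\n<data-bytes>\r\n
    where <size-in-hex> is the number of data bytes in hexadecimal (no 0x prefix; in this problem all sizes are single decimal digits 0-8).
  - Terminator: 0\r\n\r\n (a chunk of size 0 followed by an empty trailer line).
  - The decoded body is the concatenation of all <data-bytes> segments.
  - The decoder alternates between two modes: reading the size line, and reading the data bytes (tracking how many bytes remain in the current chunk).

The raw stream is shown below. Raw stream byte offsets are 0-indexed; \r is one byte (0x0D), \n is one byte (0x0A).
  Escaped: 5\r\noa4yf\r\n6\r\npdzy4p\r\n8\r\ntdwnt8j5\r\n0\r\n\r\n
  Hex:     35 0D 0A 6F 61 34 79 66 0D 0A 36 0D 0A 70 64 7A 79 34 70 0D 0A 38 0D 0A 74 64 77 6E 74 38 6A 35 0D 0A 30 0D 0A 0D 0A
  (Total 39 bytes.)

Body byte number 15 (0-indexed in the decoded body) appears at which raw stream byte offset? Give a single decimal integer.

Chunk 1: stream[0..1]='5' size=0x5=5, data at stream[3..8]='oa4yf' -> body[0..5], body so far='oa4yf'
Chunk 2: stream[10..11]='6' size=0x6=6, data at stream[13..19]='pdzy4p' -> body[5..11], body so far='oa4yfpdzy4p'
Chunk 3: stream[21..22]='8' size=0x8=8, data at stream[24..32]='tdwnt8j5' -> body[11..19], body so far='oa4yfpdzy4ptdwnt8j5'
Chunk 4: stream[34..35]='0' size=0 (terminator). Final body='oa4yfpdzy4ptdwnt8j5' (19 bytes)
Body byte 15 at stream offset 28

Answer: 28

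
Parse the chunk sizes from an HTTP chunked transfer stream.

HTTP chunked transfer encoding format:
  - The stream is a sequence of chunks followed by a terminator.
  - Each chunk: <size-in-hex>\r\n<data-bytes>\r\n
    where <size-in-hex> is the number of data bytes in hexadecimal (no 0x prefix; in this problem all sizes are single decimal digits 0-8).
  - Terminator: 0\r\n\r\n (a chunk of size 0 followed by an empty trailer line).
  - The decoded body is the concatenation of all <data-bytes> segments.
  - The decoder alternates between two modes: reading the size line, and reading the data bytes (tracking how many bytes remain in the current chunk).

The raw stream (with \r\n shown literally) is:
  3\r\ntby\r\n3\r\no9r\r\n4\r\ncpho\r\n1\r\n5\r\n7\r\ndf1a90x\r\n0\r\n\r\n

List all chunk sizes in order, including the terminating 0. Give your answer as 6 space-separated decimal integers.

Answer: 3 3 4 1 7 0

Derivation:
Chunk 1: stream[0..1]='3' size=0x3=3, data at stream[3..6]='tby' -> body[0..3], body so far='tby'
Chunk 2: stream[8..9]='3' size=0x3=3, data at stream[11..14]='o9r' -> body[3..6], body so far='tbyo9r'
Chunk 3: stream[16..17]='4' size=0x4=4, data at stream[19..23]='cpho' -> body[6..10], body so far='tbyo9rcpho'
Chunk 4: stream[25..26]='1' size=0x1=1, data at stream[28..29]='5' -> body[10..11], body so far='tbyo9rcpho5'
Chunk 5: stream[31..32]='7' size=0x7=7, data at stream[34..41]='df1a90x' -> body[11..18], body so far='tbyo9rcpho5df1a90x'
Chunk 6: stream[43..44]='0' size=0 (terminator). Final body='tbyo9rcpho5df1a90x' (18 bytes)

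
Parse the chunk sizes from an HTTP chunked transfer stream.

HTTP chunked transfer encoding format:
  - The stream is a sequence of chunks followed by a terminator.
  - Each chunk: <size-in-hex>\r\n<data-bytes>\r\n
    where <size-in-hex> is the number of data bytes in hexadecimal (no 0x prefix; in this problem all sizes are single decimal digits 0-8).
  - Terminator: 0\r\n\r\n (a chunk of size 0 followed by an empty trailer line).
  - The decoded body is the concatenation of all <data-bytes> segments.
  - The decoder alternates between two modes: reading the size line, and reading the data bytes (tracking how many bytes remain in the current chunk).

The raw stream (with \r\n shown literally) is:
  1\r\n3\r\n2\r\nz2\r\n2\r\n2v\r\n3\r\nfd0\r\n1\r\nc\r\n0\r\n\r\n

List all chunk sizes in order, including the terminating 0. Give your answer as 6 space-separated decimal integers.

Chunk 1: stream[0..1]='1' size=0x1=1, data at stream[3..4]='3' -> body[0..1], body so far='3'
Chunk 2: stream[6..7]='2' size=0x2=2, data at stream[9..11]='z2' -> body[1..3], body so far='3z2'
Chunk 3: stream[13..14]='2' size=0x2=2, data at stream[16..18]='2v' -> body[3..5], body so far='3z22v'
Chunk 4: stream[20..21]='3' size=0x3=3, data at stream[23..26]='fd0' -> body[5..8], body so far='3z22vfd0'
Chunk 5: stream[28..29]='1' size=0x1=1, data at stream[31..32]='c' -> body[8..9], body so far='3z22vfd0c'
Chunk 6: stream[34..35]='0' size=0 (terminator). Final body='3z22vfd0c' (9 bytes)

Answer: 1 2 2 3 1 0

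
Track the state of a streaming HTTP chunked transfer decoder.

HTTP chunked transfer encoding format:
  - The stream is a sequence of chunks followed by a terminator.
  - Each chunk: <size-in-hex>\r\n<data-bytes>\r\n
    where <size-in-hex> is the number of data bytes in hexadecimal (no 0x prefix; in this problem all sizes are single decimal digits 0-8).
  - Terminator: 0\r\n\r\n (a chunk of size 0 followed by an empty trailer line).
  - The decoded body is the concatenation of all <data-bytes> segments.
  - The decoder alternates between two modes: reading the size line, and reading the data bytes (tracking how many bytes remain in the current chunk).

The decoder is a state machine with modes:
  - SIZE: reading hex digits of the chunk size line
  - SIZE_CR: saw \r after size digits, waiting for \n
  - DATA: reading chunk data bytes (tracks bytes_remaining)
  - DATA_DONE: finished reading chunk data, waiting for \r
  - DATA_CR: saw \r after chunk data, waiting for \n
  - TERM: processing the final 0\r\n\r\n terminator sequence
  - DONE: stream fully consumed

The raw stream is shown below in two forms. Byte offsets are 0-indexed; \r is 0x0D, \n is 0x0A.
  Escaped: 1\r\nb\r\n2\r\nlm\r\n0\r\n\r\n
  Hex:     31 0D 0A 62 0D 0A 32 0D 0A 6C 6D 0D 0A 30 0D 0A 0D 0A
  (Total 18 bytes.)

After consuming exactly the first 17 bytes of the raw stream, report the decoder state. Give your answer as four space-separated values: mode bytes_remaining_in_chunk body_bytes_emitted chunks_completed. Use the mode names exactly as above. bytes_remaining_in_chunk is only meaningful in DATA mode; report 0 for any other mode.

Byte 0 = '1': mode=SIZE remaining=0 emitted=0 chunks_done=0
Byte 1 = 0x0D: mode=SIZE_CR remaining=0 emitted=0 chunks_done=0
Byte 2 = 0x0A: mode=DATA remaining=1 emitted=0 chunks_done=0
Byte 3 = 'b': mode=DATA_DONE remaining=0 emitted=1 chunks_done=0
Byte 4 = 0x0D: mode=DATA_CR remaining=0 emitted=1 chunks_done=0
Byte 5 = 0x0A: mode=SIZE remaining=0 emitted=1 chunks_done=1
Byte 6 = '2': mode=SIZE remaining=0 emitted=1 chunks_done=1
Byte 7 = 0x0D: mode=SIZE_CR remaining=0 emitted=1 chunks_done=1
Byte 8 = 0x0A: mode=DATA remaining=2 emitted=1 chunks_done=1
Byte 9 = 'l': mode=DATA remaining=1 emitted=2 chunks_done=1
Byte 10 = 'm': mode=DATA_DONE remaining=0 emitted=3 chunks_done=1
Byte 11 = 0x0D: mode=DATA_CR remaining=0 emitted=3 chunks_done=1
Byte 12 = 0x0A: mode=SIZE remaining=0 emitted=3 chunks_done=2
Byte 13 = '0': mode=SIZE remaining=0 emitted=3 chunks_done=2
Byte 14 = 0x0D: mode=SIZE_CR remaining=0 emitted=3 chunks_done=2
Byte 15 = 0x0A: mode=TERM remaining=0 emitted=3 chunks_done=2
Byte 16 = 0x0D: mode=TERM remaining=0 emitted=3 chunks_done=2

Answer: TERM 0 3 2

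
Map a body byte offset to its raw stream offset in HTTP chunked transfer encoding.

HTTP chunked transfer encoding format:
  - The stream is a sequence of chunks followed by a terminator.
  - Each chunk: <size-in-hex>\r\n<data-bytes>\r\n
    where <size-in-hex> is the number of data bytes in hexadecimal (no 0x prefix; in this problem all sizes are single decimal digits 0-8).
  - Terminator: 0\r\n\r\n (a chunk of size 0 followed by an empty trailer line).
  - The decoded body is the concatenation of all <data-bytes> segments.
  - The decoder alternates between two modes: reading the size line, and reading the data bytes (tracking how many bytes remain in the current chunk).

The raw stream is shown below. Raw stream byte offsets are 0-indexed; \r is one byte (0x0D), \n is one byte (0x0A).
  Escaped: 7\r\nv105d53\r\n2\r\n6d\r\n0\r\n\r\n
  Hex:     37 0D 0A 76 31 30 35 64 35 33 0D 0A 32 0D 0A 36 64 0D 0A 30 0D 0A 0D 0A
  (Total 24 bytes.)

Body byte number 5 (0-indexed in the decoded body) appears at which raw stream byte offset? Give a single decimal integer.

Answer: 8

Derivation:
Chunk 1: stream[0..1]='7' size=0x7=7, data at stream[3..10]='v105d53' -> body[0..7], body so far='v105d53'
Chunk 2: stream[12..13]='2' size=0x2=2, data at stream[15..17]='6d' -> body[7..9], body so far='v105d536d'
Chunk 3: stream[19..20]='0' size=0 (terminator). Final body='v105d536d' (9 bytes)
Body byte 5 at stream offset 8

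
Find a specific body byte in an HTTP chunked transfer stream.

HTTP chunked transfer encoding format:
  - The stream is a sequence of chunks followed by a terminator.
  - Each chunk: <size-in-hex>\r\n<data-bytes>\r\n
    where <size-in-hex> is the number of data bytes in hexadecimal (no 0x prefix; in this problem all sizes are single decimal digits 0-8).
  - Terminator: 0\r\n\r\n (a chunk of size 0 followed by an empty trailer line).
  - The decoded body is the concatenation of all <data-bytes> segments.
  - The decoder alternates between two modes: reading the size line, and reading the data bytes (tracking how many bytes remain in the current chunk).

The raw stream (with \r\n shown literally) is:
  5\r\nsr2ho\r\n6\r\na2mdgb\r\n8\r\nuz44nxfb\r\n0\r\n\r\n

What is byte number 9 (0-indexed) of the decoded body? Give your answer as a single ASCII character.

Chunk 1: stream[0..1]='5' size=0x5=5, data at stream[3..8]='sr2ho' -> body[0..5], body so far='sr2ho'
Chunk 2: stream[10..11]='6' size=0x6=6, data at stream[13..19]='a2mdgb' -> body[5..11], body so far='sr2hoa2mdgb'
Chunk 3: stream[21..22]='8' size=0x8=8, data at stream[24..32]='uz44nxfb' -> body[11..19], body so far='sr2hoa2mdgbuz44nxfb'
Chunk 4: stream[34..35]='0' size=0 (terminator). Final body='sr2hoa2mdgbuz44nxfb' (19 bytes)
Body byte 9 = 'g'

Answer: g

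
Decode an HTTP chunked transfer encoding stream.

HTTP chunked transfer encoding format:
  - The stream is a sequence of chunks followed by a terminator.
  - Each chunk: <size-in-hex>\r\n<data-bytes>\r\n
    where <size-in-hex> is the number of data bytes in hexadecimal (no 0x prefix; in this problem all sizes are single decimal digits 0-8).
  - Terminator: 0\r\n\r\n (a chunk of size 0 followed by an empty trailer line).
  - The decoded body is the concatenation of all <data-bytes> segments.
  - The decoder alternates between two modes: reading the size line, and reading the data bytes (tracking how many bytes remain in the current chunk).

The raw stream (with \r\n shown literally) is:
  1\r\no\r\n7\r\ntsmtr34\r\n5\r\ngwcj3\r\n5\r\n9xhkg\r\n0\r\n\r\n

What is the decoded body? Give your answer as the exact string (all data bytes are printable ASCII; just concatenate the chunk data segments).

Chunk 1: stream[0..1]='1' size=0x1=1, data at stream[3..4]='o' -> body[0..1], body so far='o'
Chunk 2: stream[6..7]='7' size=0x7=7, data at stream[9..16]='tsmtr34' -> body[1..8], body so far='otsmtr34'
Chunk 3: stream[18..19]='5' size=0x5=5, data at stream[21..26]='gwcj3' -> body[8..13], body so far='otsmtr34gwcj3'
Chunk 4: stream[28..29]='5' size=0x5=5, data at stream[31..36]='9xhkg' -> body[13..18], body so far='otsmtr34gwcj39xhkg'
Chunk 5: stream[38..39]='0' size=0 (terminator). Final body='otsmtr34gwcj39xhkg' (18 bytes)

Answer: otsmtr34gwcj39xhkg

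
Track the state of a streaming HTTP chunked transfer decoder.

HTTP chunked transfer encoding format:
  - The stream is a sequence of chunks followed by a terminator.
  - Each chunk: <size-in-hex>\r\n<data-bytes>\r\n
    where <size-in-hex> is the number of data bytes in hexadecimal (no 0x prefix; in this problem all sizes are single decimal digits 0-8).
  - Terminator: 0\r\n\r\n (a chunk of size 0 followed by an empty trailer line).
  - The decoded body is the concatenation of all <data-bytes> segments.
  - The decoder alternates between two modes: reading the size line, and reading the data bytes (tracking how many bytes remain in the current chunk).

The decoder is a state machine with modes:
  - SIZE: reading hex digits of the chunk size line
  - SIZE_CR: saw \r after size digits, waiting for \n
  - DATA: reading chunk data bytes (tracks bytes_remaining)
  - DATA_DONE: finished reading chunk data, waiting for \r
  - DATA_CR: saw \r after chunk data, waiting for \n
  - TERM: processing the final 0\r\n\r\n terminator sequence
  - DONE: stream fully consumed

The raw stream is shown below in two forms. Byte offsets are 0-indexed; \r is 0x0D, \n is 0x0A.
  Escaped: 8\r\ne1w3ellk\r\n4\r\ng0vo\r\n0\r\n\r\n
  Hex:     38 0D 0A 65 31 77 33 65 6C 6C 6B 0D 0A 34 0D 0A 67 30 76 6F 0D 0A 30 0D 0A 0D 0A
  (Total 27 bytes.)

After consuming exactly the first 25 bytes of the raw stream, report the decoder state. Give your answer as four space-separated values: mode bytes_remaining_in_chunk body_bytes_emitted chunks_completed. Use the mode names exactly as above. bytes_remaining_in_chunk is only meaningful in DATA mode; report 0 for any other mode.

Answer: TERM 0 12 2

Derivation:
Byte 0 = '8': mode=SIZE remaining=0 emitted=0 chunks_done=0
Byte 1 = 0x0D: mode=SIZE_CR remaining=0 emitted=0 chunks_done=0
Byte 2 = 0x0A: mode=DATA remaining=8 emitted=0 chunks_done=0
Byte 3 = 'e': mode=DATA remaining=7 emitted=1 chunks_done=0
Byte 4 = '1': mode=DATA remaining=6 emitted=2 chunks_done=0
Byte 5 = 'w': mode=DATA remaining=5 emitted=3 chunks_done=0
Byte 6 = '3': mode=DATA remaining=4 emitted=4 chunks_done=0
Byte 7 = 'e': mode=DATA remaining=3 emitted=5 chunks_done=0
Byte 8 = 'l': mode=DATA remaining=2 emitted=6 chunks_done=0
Byte 9 = 'l': mode=DATA remaining=1 emitted=7 chunks_done=0
Byte 10 = 'k': mode=DATA_DONE remaining=0 emitted=8 chunks_done=0
Byte 11 = 0x0D: mode=DATA_CR remaining=0 emitted=8 chunks_done=0
Byte 12 = 0x0A: mode=SIZE remaining=0 emitted=8 chunks_done=1
Byte 13 = '4': mode=SIZE remaining=0 emitted=8 chunks_done=1
Byte 14 = 0x0D: mode=SIZE_CR remaining=0 emitted=8 chunks_done=1
Byte 15 = 0x0A: mode=DATA remaining=4 emitted=8 chunks_done=1
Byte 16 = 'g': mode=DATA remaining=3 emitted=9 chunks_done=1
Byte 17 = '0': mode=DATA remaining=2 emitted=10 chunks_done=1
Byte 18 = 'v': mode=DATA remaining=1 emitted=11 chunks_done=1
Byte 19 = 'o': mode=DATA_DONE remaining=0 emitted=12 chunks_done=1
Byte 20 = 0x0D: mode=DATA_CR remaining=0 emitted=12 chunks_done=1
Byte 21 = 0x0A: mode=SIZE remaining=0 emitted=12 chunks_done=2
Byte 22 = '0': mode=SIZE remaining=0 emitted=12 chunks_done=2
Byte 23 = 0x0D: mode=SIZE_CR remaining=0 emitted=12 chunks_done=2
Byte 24 = 0x0A: mode=TERM remaining=0 emitted=12 chunks_done=2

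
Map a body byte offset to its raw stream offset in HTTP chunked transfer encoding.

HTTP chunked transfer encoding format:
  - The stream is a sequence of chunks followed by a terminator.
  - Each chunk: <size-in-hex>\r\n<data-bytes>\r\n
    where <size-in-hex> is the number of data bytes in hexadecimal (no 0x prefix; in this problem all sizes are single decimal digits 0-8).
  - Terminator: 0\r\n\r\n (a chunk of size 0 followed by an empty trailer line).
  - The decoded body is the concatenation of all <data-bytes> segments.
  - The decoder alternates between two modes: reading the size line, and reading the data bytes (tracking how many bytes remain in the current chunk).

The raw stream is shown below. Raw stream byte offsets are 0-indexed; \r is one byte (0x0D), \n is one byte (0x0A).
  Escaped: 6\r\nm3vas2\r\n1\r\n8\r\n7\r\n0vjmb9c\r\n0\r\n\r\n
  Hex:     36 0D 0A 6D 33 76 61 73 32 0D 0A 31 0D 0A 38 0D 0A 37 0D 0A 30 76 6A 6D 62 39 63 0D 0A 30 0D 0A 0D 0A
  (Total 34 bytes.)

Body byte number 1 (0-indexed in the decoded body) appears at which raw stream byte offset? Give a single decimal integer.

Answer: 4

Derivation:
Chunk 1: stream[0..1]='6' size=0x6=6, data at stream[3..9]='m3vas2' -> body[0..6], body so far='m3vas2'
Chunk 2: stream[11..12]='1' size=0x1=1, data at stream[14..15]='8' -> body[6..7], body so far='m3vas28'
Chunk 3: stream[17..18]='7' size=0x7=7, data at stream[20..27]='0vjmb9c' -> body[7..14], body so far='m3vas280vjmb9c'
Chunk 4: stream[29..30]='0' size=0 (terminator). Final body='m3vas280vjmb9c' (14 bytes)
Body byte 1 at stream offset 4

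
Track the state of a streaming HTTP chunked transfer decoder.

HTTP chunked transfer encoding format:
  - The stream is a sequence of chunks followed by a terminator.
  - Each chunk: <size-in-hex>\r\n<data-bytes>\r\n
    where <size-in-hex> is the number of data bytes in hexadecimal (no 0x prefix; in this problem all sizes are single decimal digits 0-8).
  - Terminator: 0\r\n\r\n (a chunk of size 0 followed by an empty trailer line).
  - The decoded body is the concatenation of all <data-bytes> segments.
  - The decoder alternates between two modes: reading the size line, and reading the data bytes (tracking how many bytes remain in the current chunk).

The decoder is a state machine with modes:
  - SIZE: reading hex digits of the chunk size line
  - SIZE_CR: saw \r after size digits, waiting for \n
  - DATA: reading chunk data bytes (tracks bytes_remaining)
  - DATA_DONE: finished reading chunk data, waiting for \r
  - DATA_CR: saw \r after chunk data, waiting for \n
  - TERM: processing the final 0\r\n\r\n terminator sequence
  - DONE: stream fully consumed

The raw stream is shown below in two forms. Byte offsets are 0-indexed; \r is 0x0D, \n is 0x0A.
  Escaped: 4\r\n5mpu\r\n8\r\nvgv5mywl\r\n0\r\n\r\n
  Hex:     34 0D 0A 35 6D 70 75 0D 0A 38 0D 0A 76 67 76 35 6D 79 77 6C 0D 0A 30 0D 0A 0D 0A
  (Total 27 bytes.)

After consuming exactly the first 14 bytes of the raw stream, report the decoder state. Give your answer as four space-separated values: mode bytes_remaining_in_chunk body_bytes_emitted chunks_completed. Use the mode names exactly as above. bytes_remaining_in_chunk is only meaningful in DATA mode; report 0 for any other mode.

Byte 0 = '4': mode=SIZE remaining=0 emitted=0 chunks_done=0
Byte 1 = 0x0D: mode=SIZE_CR remaining=0 emitted=0 chunks_done=0
Byte 2 = 0x0A: mode=DATA remaining=4 emitted=0 chunks_done=0
Byte 3 = '5': mode=DATA remaining=3 emitted=1 chunks_done=0
Byte 4 = 'm': mode=DATA remaining=2 emitted=2 chunks_done=0
Byte 5 = 'p': mode=DATA remaining=1 emitted=3 chunks_done=0
Byte 6 = 'u': mode=DATA_DONE remaining=0 emitted=4 chunks_done=0
Byte 7 = 0x0D: mode=DATA_CR remaining=0 emitted=4 chunks_done=0
Byte 8 = 0x0A: mode=SIZE remaining=0 emitted=4 chunks_done=1
Byte 9 = '8': mode=SIZE remaining=0 emitted=4 chunks_done=1
Byte 10 = 0x0D: mode=SIZE_CR remaining=0 emitted=4 chunks_done=1
Byte 11 = 0x0A: mode=DATA remaining=8 emitted=4 chunks_done=1
Byte 12 = 'v': mode=DATA remaining=7 emitted=5 chunks_done=1
Byte 13 = 'g': mode=DATA remaining=6 emitted=6 chunks_done=1

Answer: DATA 6 6 1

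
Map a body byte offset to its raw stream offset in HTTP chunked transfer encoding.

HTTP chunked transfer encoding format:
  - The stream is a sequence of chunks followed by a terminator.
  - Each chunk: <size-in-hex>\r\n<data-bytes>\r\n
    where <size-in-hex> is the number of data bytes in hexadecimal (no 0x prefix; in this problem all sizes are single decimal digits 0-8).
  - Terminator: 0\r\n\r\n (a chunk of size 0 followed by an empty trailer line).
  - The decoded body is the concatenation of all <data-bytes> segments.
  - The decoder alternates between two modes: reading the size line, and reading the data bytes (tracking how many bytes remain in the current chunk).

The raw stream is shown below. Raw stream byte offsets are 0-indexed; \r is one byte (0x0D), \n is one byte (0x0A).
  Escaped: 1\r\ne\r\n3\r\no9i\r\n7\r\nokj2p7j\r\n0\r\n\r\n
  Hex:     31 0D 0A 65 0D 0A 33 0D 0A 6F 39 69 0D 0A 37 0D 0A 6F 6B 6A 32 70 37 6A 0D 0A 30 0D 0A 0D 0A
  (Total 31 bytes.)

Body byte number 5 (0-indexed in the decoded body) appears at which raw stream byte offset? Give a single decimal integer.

Chunk 1: stream[0..1]='1' size=0x1=1, data at stream[3..4]='e' -> body[0..1], body so far='e'
Chunk 2: stream[6..7]='3' size=0x3=3, data at stream[9..12]='o9i' -> body[1..4], body so far='eo9i'
Chunk 3: stream[14..15]='7' size=0x7=7, data at stream[17..24]='okj2p7j' -> body[4..11], body so far='eo9iokj2p7j'
Chunk 4: stream[26..27]='0' size=0 (terminator). Final body='eo9iokj2p7j' (11 bytes)
Body byte 5 at stream offset 18

Answer: 18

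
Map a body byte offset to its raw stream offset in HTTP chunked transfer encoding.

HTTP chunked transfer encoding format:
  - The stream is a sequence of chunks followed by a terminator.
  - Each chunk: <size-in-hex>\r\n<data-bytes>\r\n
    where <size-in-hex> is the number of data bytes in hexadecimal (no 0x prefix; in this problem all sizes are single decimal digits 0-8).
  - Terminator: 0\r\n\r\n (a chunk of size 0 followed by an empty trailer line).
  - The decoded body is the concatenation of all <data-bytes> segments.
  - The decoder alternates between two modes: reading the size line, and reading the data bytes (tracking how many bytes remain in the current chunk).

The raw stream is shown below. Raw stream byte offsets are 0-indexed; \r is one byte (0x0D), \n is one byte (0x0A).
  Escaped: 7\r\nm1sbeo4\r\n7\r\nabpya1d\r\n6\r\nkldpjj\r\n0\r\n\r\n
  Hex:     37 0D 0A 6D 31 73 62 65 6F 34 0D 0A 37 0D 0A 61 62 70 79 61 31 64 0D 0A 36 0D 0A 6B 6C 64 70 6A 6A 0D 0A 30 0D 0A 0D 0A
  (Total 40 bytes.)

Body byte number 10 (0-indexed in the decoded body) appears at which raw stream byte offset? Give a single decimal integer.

Answer: 18

Derivation:
Chunk 1: stream[0..1]='7' size=0x7=7, data at stream[3..10]='m1sbeo4' -> body[0..7], body so far='m1sbeo4'
Chunk 2: stream[12..13]='7' size=0x7=7, data at stream[15..22]='abpya1d' -> body[7..14], body so far='m1sbeo4abpya1d'
Chunk 3: stream[24..25]='6' size=0x6=6, data at stream[27..33]='kldpjj' -> body[14..20], body so far='m1sbeo4abpya1dkldpjj'
Chunk 4: stream[35..36]='0' size=0 (terminator). Final body='m1sbeo4abpya1dkldpjj' (20 bytes)
Body byte 10 at stream offset 18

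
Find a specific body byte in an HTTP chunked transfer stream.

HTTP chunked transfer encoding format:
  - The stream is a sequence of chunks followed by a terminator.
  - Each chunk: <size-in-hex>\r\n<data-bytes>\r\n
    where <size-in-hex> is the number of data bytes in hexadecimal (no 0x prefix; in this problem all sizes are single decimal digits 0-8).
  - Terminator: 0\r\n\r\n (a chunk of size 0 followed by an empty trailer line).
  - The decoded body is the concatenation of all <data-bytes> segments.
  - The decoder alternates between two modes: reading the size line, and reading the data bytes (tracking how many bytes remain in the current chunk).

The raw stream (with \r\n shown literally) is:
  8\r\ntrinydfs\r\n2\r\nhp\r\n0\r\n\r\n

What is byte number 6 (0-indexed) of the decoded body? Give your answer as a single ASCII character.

Answer: f

Derivation:
Chunk 1: stream[0..1]='8' size=0x8=8, data at stream[3..11]='trinydfs' -> body[0..8], body so far='trinydfs'
Chunk 2: stream[13..14]='2' size=0x2=2, data at stream[16..18]='hp' -> body[8..10], body so far='trinydfshp'
Chunk 3: stream[20..21]='0' size=0 (terminator). Final body='trinydfshp' (10 bytes)
Body byte 6 = 'f'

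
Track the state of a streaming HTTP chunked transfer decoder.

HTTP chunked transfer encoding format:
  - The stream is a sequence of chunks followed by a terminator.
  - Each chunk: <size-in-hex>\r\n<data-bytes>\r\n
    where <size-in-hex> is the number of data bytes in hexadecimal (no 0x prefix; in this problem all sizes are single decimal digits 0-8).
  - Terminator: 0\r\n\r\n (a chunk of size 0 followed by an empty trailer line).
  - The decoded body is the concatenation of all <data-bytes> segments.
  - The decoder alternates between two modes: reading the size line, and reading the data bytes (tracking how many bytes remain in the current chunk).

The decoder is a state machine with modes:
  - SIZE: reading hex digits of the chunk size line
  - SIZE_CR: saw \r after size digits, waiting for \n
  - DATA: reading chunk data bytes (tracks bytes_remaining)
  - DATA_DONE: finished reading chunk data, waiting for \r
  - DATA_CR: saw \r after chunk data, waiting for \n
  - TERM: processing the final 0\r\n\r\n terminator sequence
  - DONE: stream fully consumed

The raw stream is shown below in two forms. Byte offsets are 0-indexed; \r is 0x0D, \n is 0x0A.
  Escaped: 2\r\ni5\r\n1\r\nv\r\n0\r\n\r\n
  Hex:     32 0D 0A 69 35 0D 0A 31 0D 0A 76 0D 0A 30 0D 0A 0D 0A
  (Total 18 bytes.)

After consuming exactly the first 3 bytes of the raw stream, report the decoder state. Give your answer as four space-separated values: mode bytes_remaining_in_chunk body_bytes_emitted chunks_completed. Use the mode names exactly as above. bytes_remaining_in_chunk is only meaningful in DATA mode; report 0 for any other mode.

Answer: DATA 2 0 0

Derivation:
Byte 0 = '2': mode=SIZE remaining=0 emitted=0 chunks_done=0
Byte 1 = 0x0D: mode=SIZE_CR remaining=0 emitted=0 chunks_done=0
Byte 2 = 0x0A: mode=DATA remaining=2 emitted=0 chunks_done=0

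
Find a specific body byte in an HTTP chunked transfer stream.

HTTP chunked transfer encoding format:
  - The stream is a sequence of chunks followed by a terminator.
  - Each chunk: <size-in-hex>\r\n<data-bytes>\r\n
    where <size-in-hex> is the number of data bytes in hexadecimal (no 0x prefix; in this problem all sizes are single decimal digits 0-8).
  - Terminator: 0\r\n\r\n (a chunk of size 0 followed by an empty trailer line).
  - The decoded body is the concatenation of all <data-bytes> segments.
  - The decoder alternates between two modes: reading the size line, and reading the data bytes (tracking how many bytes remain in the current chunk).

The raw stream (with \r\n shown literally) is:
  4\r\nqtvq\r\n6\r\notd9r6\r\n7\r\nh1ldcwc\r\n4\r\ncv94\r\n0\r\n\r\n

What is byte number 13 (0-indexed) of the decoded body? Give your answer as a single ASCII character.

Answer: d

Derivation:
Chunk 1: stream[0..1]='4' size=0x4=4, data at stream[3..7]='qtvq' -> body[0..4], body so far='qtvq'
Chunk 2: stream[9..10]='6' size=0x6=6, data at stream[12..18]='otd9r6' -> body[4..10], body so far='qtvqotd9r6'
Chunk 3: stream[20..21]='7' size=0x7=7, data at stream[23..30]='h1ldcwc' -> body[10..17], body so far='qtvqotd9r6h1ldcwc'
Chunk 4: stream[32..33]='4' size=0x4=4, data at stream[35..39]='cv94' -> body[17..21], body so far='qtvqotd9r6h1ldcwccv94'
Chunk 5: stream[41..42]='0' size=0 (terminator). Final body='qtvqotd9r6h1ldcwccv94' (21 bytes)
Body byte 13 = 'd'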